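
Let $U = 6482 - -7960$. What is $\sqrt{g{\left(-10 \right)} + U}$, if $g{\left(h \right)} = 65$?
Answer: $\sqrt{14507} \approx 120.45$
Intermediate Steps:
$U = 14442$ ($U = 6482 + 7960 = 14442$)
$\sqrt{g{\left(-10 \right)} + U} = \sqrt{65 + 14442} = \sqrt{14507}$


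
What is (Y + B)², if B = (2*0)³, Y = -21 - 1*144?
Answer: 27225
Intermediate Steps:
Y = -165 (Y = -21 - 144 = -165)
B = 0 (B = 0³ = 0)
(Y + B)² = (-165 + 0)² = (-165)² = 27225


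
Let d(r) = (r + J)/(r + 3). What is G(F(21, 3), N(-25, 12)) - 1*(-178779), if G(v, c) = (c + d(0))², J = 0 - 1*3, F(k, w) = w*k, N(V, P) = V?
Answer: 179455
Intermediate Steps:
F(k, w) = k*w
J = -3 (J = 0 - 3 = -3)
d(r) = (-3 + r)/(3 + r) (d(r) = (r - 3)/(r + 3) = (-3 + r)/(3 + r))
G(v, c) = (-1 + c)² (G(v, c) = (c + (-3 + 0)/(3 + 0))² = (c - 3/3)² = (c + (⅓)*(-3))² = (c - 1)² = (-1 + c)²)
G(F(21, 3), N(-25, 12)) - 1*(-178779) = (-1 - 25)² - 1*(-178779) = (-26)² + 178779 = 676 + 178779 = 179455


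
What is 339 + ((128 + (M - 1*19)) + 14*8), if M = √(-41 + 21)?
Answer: 560 + 2*I*√5 ≈ 560.0 + 4.4721*I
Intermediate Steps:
M = 2*I*√5 (M = √(-20) = 2*I*√5 ≈ 4.4721*I)
339 + ((128 + (M - 1*19)) + 14*8) = 339 + ((128 + (2*I*√5 - 1*19)) + 14*8) = 339 + ((128 + (2*I*√5 - 19)) + 112) = 339 + ((128 + (-19 + 2*I*√5)) + 112) = 339 + ((109 + 2*I*√5) + 112) = 339 + (221 + 2*I*√5) = 560 + 2*I*√5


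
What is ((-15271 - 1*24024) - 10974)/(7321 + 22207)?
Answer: -50269/29528 ≈ -1.7024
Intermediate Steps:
((-15271 - 1*24024) - 10974)/(7321 + 22207) = ((-15271 - 24024) - 10974)/29528 = (-39295 - 10974)*(1/29528) = -50269*1/29528 = -50269/29528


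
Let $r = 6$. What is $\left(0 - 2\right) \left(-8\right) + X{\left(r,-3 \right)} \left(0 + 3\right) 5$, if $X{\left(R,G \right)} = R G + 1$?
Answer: $-239$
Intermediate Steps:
$X{\left(R,G \right)} = 1 + G R$ ($X{\left(R,G \right)} = G R + 1 = 1 + G R$)
$\left(0 - 2\right) \left(-8\right) + X{\left(r,-3 \right)} \left(0 + 3\right) 5 = \left(0 - 2\right) \left(-8\right) + \left(1 - 18\right) \left(0 + 3\right) 5 = \left(-2\right) \left(-8\right) + \left(1 - 18\right) 3 \cdot 5 = 16 + \left(-17\right) 3 \cdot 5 = 16 - 255 = -239$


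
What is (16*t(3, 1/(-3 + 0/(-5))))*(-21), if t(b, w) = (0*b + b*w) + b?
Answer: -672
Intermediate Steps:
t(b, w) = b + b*w (t(b, w) = (0 + b*w) + b = b*w + b = b + b*w)
(16*t(3, 1/(-3 + 0/(-5))))*(-21) = (16*(3*(1 + 1/(-3 + 0/(-5)))))*(-21) = (16*(3*(1 + 1/(-3 + 0*(-1/5)))))*(-21) = (16*(3*(1 + 1/(-3 + 0))))*(-21) = (16*(3*(1 + 1/(-3))))*(-21) = (16*(3*(1 - 1/3)))*(-21) = (16*(3*(2/3)))*(-21) = (16*2)*(-21) = 32*(-21) = -672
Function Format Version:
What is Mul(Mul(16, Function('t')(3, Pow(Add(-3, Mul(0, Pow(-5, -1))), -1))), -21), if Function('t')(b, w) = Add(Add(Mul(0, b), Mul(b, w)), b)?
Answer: -672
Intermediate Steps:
Function('t')(b, w) = Add(b, Mul(b, w)) (Function('t')(b, w) = Add(Add(0, Mul(b, w)), b) = Add(Mul(b, w), b) = Add(b, Mul(b, w)))
Mul(Mul(16, Function('t')(3, Pow(Add(-3, Mul(0, Pow(-5, -1))), -1))), -21) = Mul(Mul(16, Mul(3, Add(1, Pow(Add(-3, Mul(0, Pow(-5, -1))), -1)))), -21) = Mul(Mul(16, Mul(3, Add(1, Pow(Add(-3, Mul(0, Rational(-1, 5))), -1)))), -21) = Mul(Mul(16, Mul(3, Add(1, Pow(Add(-3, 0), -1)))), -21) = Mul(Mul(16, Mul(3, Add(1, Pow(-3, -1)))), -21) = Mul(Mul(16, Mul(3, Add(1, Rational(-1, 3)))), -21) = Mul(Mul(16, Mul(3, Rational(2, 3))), -21) = Mul(Mul(16, 2), -21) = Mul(32, -21) = -672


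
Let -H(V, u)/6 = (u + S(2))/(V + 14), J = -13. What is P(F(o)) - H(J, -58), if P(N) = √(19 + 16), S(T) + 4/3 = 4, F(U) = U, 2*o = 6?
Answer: -332 + √35 ≈ -326.08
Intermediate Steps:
o = 3 (o = (½)*6 = 3)
S(T) = 8/3 (S(T) = -4/3 + 4 = 8/3)
P(N) = √35
H(V, u) = -6*(8/3 + u)/(14 + V) (H(V, u) = -6*(u + 8/3)/(V + 14) = -6*(8/3 + u)/(14 + V))
P(F(o)) - H(J, -58) = √35 - 2*(-8 - 3*(-58))/(14 - 13) = √35 - 2*(-8 + 174)/1 = √35 - 2*166 = √35 - 1*332 = √35 - 332 = -332 + √35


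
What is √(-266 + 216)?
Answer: 5*I*√2 ≈ 7.0711*I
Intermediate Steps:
√(-266 + 216) = √(-50) = 5*I*√2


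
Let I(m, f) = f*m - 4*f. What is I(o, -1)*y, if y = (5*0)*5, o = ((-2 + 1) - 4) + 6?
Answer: 0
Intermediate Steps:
o = 1 (o = (-1 - 4) + 6 = -5 + 6 = 1)
I(m, f) = -4*f + f*m
y = 0 (y = 0*5 = 0)
I(o, -1)*y = -(-4 + 1)*0 = -1*(-3)*0 = 3*0 = 0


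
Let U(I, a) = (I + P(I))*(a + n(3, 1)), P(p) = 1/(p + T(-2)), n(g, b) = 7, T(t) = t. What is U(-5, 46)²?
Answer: 3640464/49 ≈ 74295.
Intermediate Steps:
P(p) = 1/(-2 + p) (P(p) = 1/(p - 2) = 1/(-2 + p))
U(I, a) = (7 + a)*(I + 1/(-2 + I)) (U(I, a) = (I + 1/(-2 + I))*(a + 7) = (I + 1/(-2 + I))*(7 + a) = (7 + a)*(I + 1/(-2 + I)))
U(-5, 46)² = ((7 + 46 - 5*(-2 - 5)*(7 + 46))/(-2 - 5))² = ((7 + 46 - 5*(-7)*53)/(-7))² = (-(7 + 46 + 1855)/7)² = (-⅐*1908)² = (-1908/7)² = 3640464/49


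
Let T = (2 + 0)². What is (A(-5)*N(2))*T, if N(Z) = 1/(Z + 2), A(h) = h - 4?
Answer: -9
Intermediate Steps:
A(h) = -4 + h
T = 4 (T = 2² = 4)
N(Z) = 1/(2 + Z)
(A(-5)*N(2))*T = ((-4 - 5)/(2 + 2))*4 = -9/4*4 = -9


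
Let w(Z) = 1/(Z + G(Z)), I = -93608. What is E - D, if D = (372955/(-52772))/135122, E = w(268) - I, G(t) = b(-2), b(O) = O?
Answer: 88775728236219083/948377538472 ≈ 93608.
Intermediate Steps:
G(t) = -2
w(Z) = 1/(-2 + Z) (w(Z) = 1/(Z - 2) = 1/(-2 + Z))
E = 24899729/266 (E = 1/(-2 + 268) - 1*(-93608) = 1/266 + 93608 = 24899729/266 ≈ 93608.)
D = -372955/7130658184 (D = (372955*(-1/52772))*(1/135122) = -372955/52772*1/135122 = -372955/7130658184 ≈ -5.2303e-5)
E - D = 24899729/266 - 1*(-372955/7130658184) = 24899729/266 + 372955/7130658184 = 88775728236219083/948377538472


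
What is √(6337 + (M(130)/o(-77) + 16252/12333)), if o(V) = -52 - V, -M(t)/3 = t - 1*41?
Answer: √24061299616362/61665 ≈ 79.546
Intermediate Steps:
M(t) = 123 - 3*t (M(t) = -3*(t - 1*41) = -3*(t - 41) = -3*(-41 + t) = 123 - 3*t)
√(6337 + (M(130)/o(-77) + 16252/12333)) = √(6337 + ((123 - 3*130)/(-52 - 1*(-77)) + 16252/12333)) = √(6337 + ((123 - 390)/(-52 + 77) + 16252*(1/12333))) = √(6337 + (-267/25 + 16252/12333)) = √(6337 - 2886611/308325) = √(1950968914/308325) = √24061299616362/61665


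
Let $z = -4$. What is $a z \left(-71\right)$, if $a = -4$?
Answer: $-1136$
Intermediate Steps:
$a z \left(-71\right) = \left(-4\right) \left(-4\right) \left(-71\right) = 16 \left(-71\right) = -1136$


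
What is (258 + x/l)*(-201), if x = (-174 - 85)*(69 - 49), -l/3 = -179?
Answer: -8935522/179 ≈ -49919.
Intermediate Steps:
l = 537 (l = -3*(-179) = 537)
x = -5180 (x = -259*20 = -5180)
(258 + x/l)*(-201) = (258 - 5180/537)*(-201) = (133366/537)*(-201) = -8935522/179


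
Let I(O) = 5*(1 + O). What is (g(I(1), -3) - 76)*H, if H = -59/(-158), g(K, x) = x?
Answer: -59/2 ≈ -29.500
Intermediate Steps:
I(O) = 5 + 5*O
H = 59/158 (H = -59*(-1/158) = 59/158 ≈ 0.37342)
(g(I(1), -3) - 76)*H = (-3 - 76)*(59/158) = -79*59/158 = -59/2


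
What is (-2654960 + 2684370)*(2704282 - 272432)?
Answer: 71520708500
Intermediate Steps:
(-2654960 + 2684370)*(2704282 - 272432) = 29410*2431850 = 71520708500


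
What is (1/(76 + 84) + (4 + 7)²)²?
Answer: 374848321/25600 ≈ 14643.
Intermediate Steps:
(1/(76 + 84) + (4 + 7)²)² = (1/160 + 11²)² = (1/160 + 121)² = (19361/160)² = 374848321/25600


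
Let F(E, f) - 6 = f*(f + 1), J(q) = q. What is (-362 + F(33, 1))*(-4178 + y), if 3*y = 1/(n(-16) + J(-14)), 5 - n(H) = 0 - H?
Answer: 36975418/25 ≈ 1.4790e+6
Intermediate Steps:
F(E, f) = 6 + f*(1 + f) (F(E, f) = 6 + f*(f + 1) = 6 + f*(1 + f))
n(H) = 5 + H (n(H) = 5 - (0 - H) = 5 - (-1)*H = 5 + H)
y = -1/75 (y = 1/(3*((5 - 16) - 14)) = 1/(3*(-11 - 14)) = (1/3)/(-25) = (1/3)*(-1/25) = -1/75 ≈ -0.013333)
(-362 + F(33, 1))*(-4178 + y) = (-362 + (6 + 1 + 1**2))*(-4178 - 1/75) = (-362 + (6 + 1 + 1))*(-313351/75) = (-362 + 8)*(-313351/75) = -354*(-313351/75) = 36975418/25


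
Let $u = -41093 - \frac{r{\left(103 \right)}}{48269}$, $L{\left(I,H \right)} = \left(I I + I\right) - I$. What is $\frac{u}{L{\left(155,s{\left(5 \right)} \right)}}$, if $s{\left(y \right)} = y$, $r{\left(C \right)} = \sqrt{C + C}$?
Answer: $- \frac{41093}{24025} - \frac{\sqrt{206}}{1159662725} \approx -1.7104$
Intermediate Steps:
$r{\left(C \right)} = \sqrt{2} \sqrt{C}$ ($r{\left(C \right)} = \sqrt{2 C} = \sqrt{2} \sqrt{C}$)
$L{\left(I,H \right)} = I^{2}$ ($L{\left(I,H \right)} = \left(I^{2} + I\right) - I = \left(I + I^{2}\right) - I = I^{2}$)
$u = -41093 - \frac{\sqrt{206}}{48269}$ ($u = -41093 - \frac{\sqrt{2} \sqrt{103}}{48269} = -41093 - \sqrt{206} \cdot \frac{1}{48269} = -41093 - \frac{\sqrt{206}}{48269} \approx -41093.0$)
$\frac{u}{L{\left(155,s{\left(5 \right)} \right)}} = \frac{-41093 - \frac{\sqrt{206}}{48269}}{155^{2}} = \frac{-41093 - \frac{\sqrt{206}}{48269}}{24025} = \left(-41093 - \frac{\sqrt{206}}{48269}\right) \frac{1}{24025} = - \frac{41093}{24025} - \frac{\sqrt{206}}{1159662725}$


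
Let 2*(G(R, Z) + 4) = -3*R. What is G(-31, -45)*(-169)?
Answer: -14365/2 ≈ -7182.5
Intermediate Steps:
G(R, Z) = -4 - 3*R/2 (G(R, Z) = -4 + (-3*R)/2 = -4 - 3*R/2)
G(-31, -45)*(-169) = (-4 - 3/2*(-31))*(-169) = (-4 + 93/2)*(-169) = (85/2)*(-169) = -14365/2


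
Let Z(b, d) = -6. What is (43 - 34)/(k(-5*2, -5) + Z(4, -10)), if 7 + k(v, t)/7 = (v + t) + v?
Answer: -9/230 ≈ -0.039130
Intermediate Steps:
k(v, t) = -49 + 7*t + 14*v (k(v, t) = -49 + 7*((v + t) + v) = -49 + 7*((t + v) + v) = -49 + 7*(t + 2*v) = -49 + (7*t + 14*v) = -49 + 7*t + 14*v)
(43 - 34)/(k(-5*2, -5) + Z(4, -10)) = (43 - 34)/((-49 + 7*(-5) + 14*(-5*2)) - 6) = 9/((-49 - 35 + 14*(-10)) - 6) = 9/((-49 - 35 - 140) - 6) = 9/(-224 - 6) = 9/(-230) = 9*(-1/230) = -9/230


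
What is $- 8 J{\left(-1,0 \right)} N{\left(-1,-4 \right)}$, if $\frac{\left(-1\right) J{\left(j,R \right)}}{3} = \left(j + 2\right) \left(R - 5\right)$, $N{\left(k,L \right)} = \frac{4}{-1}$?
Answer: $480$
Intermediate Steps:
$N{\left(k,L \right)} = -4$ ($N{\left(k,L \right)} = 4 \left(-1\right) = -4$)
$J{\left(j,R \right)} = - 3 \left(-5 + R\right) \left(2 + j\right)$ ($J{\left(j,R \right)} = - 3 \left(j + 2\right) \left(R - 5\right) = - 3 \left(2 + j\right) \left(-5 + R\right) = - 3 \left(-5 + R\right) \left(2 + j\right)$)
$- 8 J{\left(-1,0 \right)} N{\left(-1,-4 \right)} = - 8 \left(30 - 0 + 15 \left(-1\right) - 0 \left(-1\right)\right) \left(-4\right) = - 8 \left(30 + 0 - 15 + 0\right) \left(-4\right) = \left(-8\right) 15 \left(-4\right) = \left(-120\right) \left(-4\right) = 480$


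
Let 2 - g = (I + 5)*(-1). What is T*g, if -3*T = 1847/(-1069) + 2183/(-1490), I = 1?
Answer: 6780876/796405 ≈ 8.5144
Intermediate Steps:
g = 8 (g = 2 - (1 + 5)*(-1) = 2 - 6*(-1) = 2 - 1*(-6) = 2 + 6 = 8)
T = 1695219/1592810 (T = -(1847/(-1069) + 2183/(-1490))/3 = -(1847*(-1/1069) + 2183*(-1/1490))/3 = -(-1847/1069 - 2183/1490)/3 = -⅓*(-5085657/1592810) = 1695219/1592810 ≈ 1.0643)
T*g = (1695219/1592810)*8 = 6780876/796405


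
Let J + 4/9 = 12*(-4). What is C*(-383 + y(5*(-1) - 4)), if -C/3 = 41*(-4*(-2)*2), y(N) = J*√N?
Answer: 753744 + 286016*I ≈ 7.5374e+5 + 2.8602e+5*I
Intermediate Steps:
J = -436/9 (J = -4/9 + 12*(-4) = -4/9 - 48 = -436/9 ≈ -48.444)
y(N) = -436*√N/9
C = -1968 (C = -123*-4*(-2)*2 = -123*8*2 = -123*16 = -3*656 = -1968)
C*(-383 + y(5*(-1) - 4)) = -1968*(-383 - 436*√(5*(-1) - 4)/9) = -1968*(-383 - 436*√(-5 - 4)/9) = -1968*(-383 - 436*I/3) = 753744 + 286016*I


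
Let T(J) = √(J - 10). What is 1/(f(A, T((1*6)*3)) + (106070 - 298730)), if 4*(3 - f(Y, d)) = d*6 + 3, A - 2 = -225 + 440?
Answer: -1027508/197957379291 + 16*√2/197957379291 ≈ -5.1904e-6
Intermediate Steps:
A = 217 (A = 2 + (-225 + 440) = 2 + 215 = 217)
T(J) = √(-10 + J)
f(Y, d) = 9/4 - 3*d/2 (f(Y, d) = 3 - (d*6 + 3)/4 = 3 - (6*d + 3)/4 = 3 - (3 + 6*d)/4 = 3 + (-¾ - 3*d/2) = 9/4 - 3*d/2)
1/(f(A, T((1*6)*3)) + (106070 - 298730)) = 1/((9/4 - 3*√(-10 + (1*6)*3)/2) + (106070 - 298730)) = 1/((9/4 - 3*√(-10 + 6*3)/2) - 192660) = 1/((9/4 - 3*√(-10 + 18)/2) - 192660) = 1/((9/4 - 3*√2) - 192660) = 1/(-770631/4 - 3*√2)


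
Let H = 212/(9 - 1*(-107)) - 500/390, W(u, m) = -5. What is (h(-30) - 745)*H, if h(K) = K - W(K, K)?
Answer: -475090/1131 ≈ -420.06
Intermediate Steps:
h(K) = 5 + K (h(K) = K - 1*(-5) = K + 5 = 5 + K)
H = 617/1131 (H = 212/(9 + 107) - 500*1/390 = 212/116 - 50/39 = 212*(1/116) - 50/39 = 53/29 - 50/39 = 617/1131 ≈ 0.54554)
(h(-30) - 745)*H = ((5 - 30) - 745)*(617/1131) = (-25 - 745)*(617/1131) = -770*617/1131 = -475090/1131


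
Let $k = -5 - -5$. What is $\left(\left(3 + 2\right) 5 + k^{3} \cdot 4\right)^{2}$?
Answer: $625$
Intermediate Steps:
$k = 0$ ($k = -5 + 5 = 0$)
$\left(\left(3 + 2\right) 5 + k^{3} \cdot 4\right)^{2} = \left(\left(3 + 2\right) 5 + 0^{3} \cdot 4\right)^{2} = \left(5 \cdot 5 + 0 \cdot 4\right)^{2} = \left(25 + 0\right)^{2} = 25^{2} = 625$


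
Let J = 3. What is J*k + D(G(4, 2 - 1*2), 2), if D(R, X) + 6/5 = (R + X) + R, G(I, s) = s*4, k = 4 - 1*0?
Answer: 64/5 ≈ 12.800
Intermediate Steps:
k = 4 (k = 4 + 0 = 4)
G(I, s) = 4*s
D(R, X) = -6/5 + X + 2*R (D(R, X) = -6/5 + ((R + X) + R) = -6/5 + (X + 2*R) = -6/5 + X + 2*R)
J*k + D(G(4, 2 - 1*2), 2) = 3*4 + (-6/5 + 2 + 2*(4*(2 - 1*2))) = 12 + (-6/5 + 2 + 2*(4*(2 - 2))) = 12 + (-6/5 + 2 + 2*(4*0)) = 12 + (-6/5 + 2 + 2*0) = 12 + (-6/5 + 2 + 0) = 12 + ⅘ = 64/5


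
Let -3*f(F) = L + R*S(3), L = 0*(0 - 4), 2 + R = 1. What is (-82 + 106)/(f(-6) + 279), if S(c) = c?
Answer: 3/35 ≈ 0.085714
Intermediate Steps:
R = -1 (R = -2 + 1 = -1)
L = 0 (L = 0*(-4) = 0)
f(F) = 1 (f(F) = -(0 - 1*3)/3 = -(0 - 3)/3 = -1/3*(-3) = 1)
(-82 + 106)/(f(-6) + 279) = (-82 + 106)/(1 + 279) = 24/280 = 24*(1/280) = 3/35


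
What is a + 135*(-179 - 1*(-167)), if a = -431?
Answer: -2051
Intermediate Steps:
a + 135*(-179 - 1*(-167)) = -431 + 135*(-179 - 1*(-167)) = -431 + 135*(-179 + 167) = -431 + 135*(-12) = -431 - 1620 = -2051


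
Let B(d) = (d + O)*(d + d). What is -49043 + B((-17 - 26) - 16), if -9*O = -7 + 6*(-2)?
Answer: -380971/9 ≈ -42330.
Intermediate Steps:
O = 19/9 (O = -(-7 + 6*(-2))/9 = -(-7 - 12)/9 = -⅑*(-19) = 19/9 ≈ 2.1111)
B(d) = 2*d*(19/9 + d) (B(d) = (d + 19/9)*(d + d) = (19/9 + d)*(2*d) = 2*d*(19/9 + d))
-49043 + B((-17 - 26) - 16) = -49043 + 2*((-17 - 26) - 16)*(19 + 9*((-17 - 26) - 16))/9 = -49043 + 2*(-43 - 16)*(19 + 9*(-43 - 16))/9 = -49043 + (2/9)*(-59)*(19 + 9*(-59)) = -49043 + (2/9)*(-59)*(19 - 531) = -49043 + (2/9)*(-59)*(-512) = -49043 + 60416/9 = -380971/9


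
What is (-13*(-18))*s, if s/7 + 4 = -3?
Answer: -11466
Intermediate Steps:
s = -49 (s = -28 + 7*(-3) = -28 - 21 = -49)
(-13*(-18))*s = -13*(-18)*(-49) = 234*(-49) = -11466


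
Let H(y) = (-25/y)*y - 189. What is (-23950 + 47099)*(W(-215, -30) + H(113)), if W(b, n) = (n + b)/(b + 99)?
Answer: -568979271/116 ≈ -4.9050e+6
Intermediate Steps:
H(y) = -214 (H(y) = -25 - 189 = -214)
W(b, n) = (b + n)/(99 + b)
(-23950 + 47099)*(W(-215, -30) + H(113)) = (-23950 + 47099)*((-215 - 30)/(99 - 215) - 214) = 23149*(-245/(-116) - 214) = 23149*(-1/116*(-245) - 214) = 23149*(245/116 - 214) = 23149*(-24579/116) = -568979271/116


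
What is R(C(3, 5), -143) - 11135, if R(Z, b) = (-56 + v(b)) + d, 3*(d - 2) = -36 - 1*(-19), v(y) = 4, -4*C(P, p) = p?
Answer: -33572/3 ≈ -11191.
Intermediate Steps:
C(P, p) = -p/4
d = -11/3 (d = 2 + (-36 - 1*(-19))/3 = 2 + (-36 + 19)/3 = 2 + (⅓)*(-17) = 2 - 17/3 = -11/3 ≈ -3.6667)
R(Z, b) = -167/3 (R(Z, b) = (-56 + 4) - 11/3 = -52 - 11/3 = -167/3)
R(C(3, 5), -143) - 11135 = -167/3 - 11135 = -33572/3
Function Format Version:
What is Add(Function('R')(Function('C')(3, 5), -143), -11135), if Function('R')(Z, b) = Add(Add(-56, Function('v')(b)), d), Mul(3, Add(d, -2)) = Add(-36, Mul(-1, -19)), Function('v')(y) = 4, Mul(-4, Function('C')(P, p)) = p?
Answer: Rational(-33572, 3) ≈ -11191.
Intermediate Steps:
Function('C')(P, p) = Mul(Rational(-1, 4), p)
d = Rational(-11, 3) (d = Add(2, Mul(Rational(1, 3), Add(-36, Mul(-1, -19)))) = Add(2, Mul(Rational(1, 3), Add(-36, 19))) = Add(2, Mul(Rational(1, 3), -17)) = Add(2, Rational(-17, 3)) = Rational(-11, 3) ≈ -3.6667)
Function('R')(Z, b) = Rational(-167, 3) (Function('R')(Z, b) = Add(Add(-56, 4), Rational(-11, 3)) = Add(-52, Rational(-11, 3)) = Rational(-167, 3))
Add(Function('R')(Function('C')(3, 5), -143), -11135) = Add(Rational(-167, 3), -11135) = Rational(-33572, 3)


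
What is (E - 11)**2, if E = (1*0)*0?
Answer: 121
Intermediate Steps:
E = 0 (E = 0*0 = 0)
(E - 11)**2 = (0 - 11)**2 = (-11)**2 = 121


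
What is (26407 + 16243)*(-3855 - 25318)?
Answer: -1244228450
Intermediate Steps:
(26407 + 16243)*(-3855 - 25318) = 42650*(-29173) = -1244228450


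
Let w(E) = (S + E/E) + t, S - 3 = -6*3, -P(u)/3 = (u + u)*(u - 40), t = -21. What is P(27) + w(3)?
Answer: 2071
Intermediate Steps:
P(u) = -6*u*(-40 + u) (P(u) = -3*(u + u)*(u - 40) = -3*2*u*(-40 + u) = -6*u*(-40 + u))
S = -15 (S = 3 - 6*3 = 3 - 18 = -15)
w(E) = -35 (w(E) = (-15 + E/E) - 21 = (-15 + 1) - 21 = -14 - 21 = -35)
P(27) + w(3) = 6*27*(40 - 1*27) - 35 = 6*27*(40 - 27) - 35 = 6*27*13 - 35 = 2106 - 35 = 2071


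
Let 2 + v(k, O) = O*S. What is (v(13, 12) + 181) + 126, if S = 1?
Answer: 317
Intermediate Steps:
v(k, O) = -2 + O (v(k, O) = -2 + O*1 = -2 + O)
(v(13, 12) + 181) + 126 = ((-2 + 12) + 181) + 126 = (10 + 181) + 126 = 191 + 126 = 317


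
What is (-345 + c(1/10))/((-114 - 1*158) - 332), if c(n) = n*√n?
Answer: 345/604 - √10/60400 ≈ 0.57114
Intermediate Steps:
c(n) = n^(3/2)
(-345 + c(1/10))/((-114 - 1*158) - 332) = (-345 + (1/10)^(3/2))/((-114 - 1*158) - 332) = (-345 + (⅒)^(3/2))/((-114 - 158) - 332) = (-345 + √10/100)/(-272 - 332) = (-345 + √10/100)/(-604) = (-345 + √10/100)*(-1/604) = 345/604 - √10/60400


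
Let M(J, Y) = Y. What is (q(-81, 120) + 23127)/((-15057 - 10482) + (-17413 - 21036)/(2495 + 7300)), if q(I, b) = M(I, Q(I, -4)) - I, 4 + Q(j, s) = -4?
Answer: -113622000/125096477 ≈ -0.90827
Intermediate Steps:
Q(j, s) = -8 (Q(j, s) = -4 - 4 = -8)
q(I, b) = -8 - I
(q(-81, 120) + 23127)/((-15057 - 10482) + (-17413 - 21036)/(2495 + 7300)) = ((-8 - 1*(-81)) + 23127)/((-15057 - 10482) + (-17413 - 21036)/(2495 + 7300)) = ((-8 + 81) + 23127)/(-25539 - 38449/9795) = (73 + 23127)/(-25539 - 38449*1/9795) = 23200/(-25539 - 38449/9795) = 23200/(-250192954/9795) = 23200*(-9795/250192954) = -113622000/125096477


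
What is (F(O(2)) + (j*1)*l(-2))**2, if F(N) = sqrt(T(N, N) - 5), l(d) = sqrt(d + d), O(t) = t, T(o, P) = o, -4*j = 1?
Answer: -13/4 + sqrt(3) ≈ -1.5180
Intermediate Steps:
j = -1/4 (j = -1/4*1 = -1/4 ≈ -0.25000)
l(d) = sqrt(2)*sqrt(d) (l(d) = sqrt(2*d) = sqrt(2)*sqrt(d))
F(N) = sqrt(-5 + N) (F(N) = sqrt(N - 5) = sqrt(-5 + N))
(F(O(2)) + (j*1)*l(-2))**2 = (sqrt(-5 + 2) + (-1/4*1)*(sqrt(2)*sqrt(-2)))**2 = (sqrt(-3) - sqrt(2)*I*sqrt(2)/4)**2 = (I*sqrt(3) - I/2)**2 = (-I/2 + I*sqrt(3))**2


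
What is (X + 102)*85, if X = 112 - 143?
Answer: 6035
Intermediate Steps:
X = -31
(X + 102)*85 = (-31 + 102)*85 = 71*85 = 6035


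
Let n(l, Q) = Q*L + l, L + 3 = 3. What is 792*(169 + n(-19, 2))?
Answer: 118800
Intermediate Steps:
L = 0 (L = -3 + 3 = 0)
n(l, Q) = l (n(l, Q) = Q*0 + l = 0 + l = l)
792*(169 + n(-19, 2)) = 792*(169 - 19) = 792*150 = 118800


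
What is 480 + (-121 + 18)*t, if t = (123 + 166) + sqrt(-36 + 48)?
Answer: -29287 - 206*sqrt(3) ≈ -29644.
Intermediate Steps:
t = 289 + 2*sqrt(3) (t = 289 + sqrt(12) = 289 + 2*sqrt(3) ≈ 292.46)
480 + (-121 + 18)*t = 480 + (-121 + 18)*(289 + 2*sqrt(3)) = 480 - 103*(289 + 2*sqrt(3)) = 480 + (-29767 - 206*sqrt(3)) = -29287 - 206*sqrt(3)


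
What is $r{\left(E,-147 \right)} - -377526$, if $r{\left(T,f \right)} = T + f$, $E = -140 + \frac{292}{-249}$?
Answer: $\frac{93932219}{249} \approx 3.7724 \cdot 10^{5}$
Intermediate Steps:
$E = - \frac{35152}{249}$ ($E = -140 + 292 \left(- \frac{1}{249}\right) = -140 - \frac{292}{249} = - \frac{35152}{249} \approx -141.17$)
$r{\left(E,-147 \right)} - -377526 = \left(- \frac{35152}{249} - 147\right) - -377526 = - \frac{71755}{249} + 377526 = \frac{93932219}{249}$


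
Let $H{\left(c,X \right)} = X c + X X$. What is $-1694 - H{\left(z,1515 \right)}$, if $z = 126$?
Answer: $-2487809$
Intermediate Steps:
$H{\left(c,X \right)} = X^{2} + X c$ ($H{\left(c,X \right)} = X c + X^{2} = X^{2} + X c$)
$-1694 - H{\left(z,1515 \right)} = -1694 - 1515 \left(1515 + 126\right) = -1694 - 1515 \cdot 1641 = -1694 - 2486115 = -2487809$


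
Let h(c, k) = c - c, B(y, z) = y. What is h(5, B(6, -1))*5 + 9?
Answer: 9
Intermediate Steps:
h(c, k) = 0
h(5, B(6, -1))*5 + 9 = 0*5 + 9 = 0 + 9 = 9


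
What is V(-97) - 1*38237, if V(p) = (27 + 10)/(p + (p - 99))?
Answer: -11203478/293 ≈ -38237.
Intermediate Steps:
V(p) = 37/(-99 + 2*p) (V(p) = 37/(p + (-99 + p)) = 37/(-99 + 2*p))
V(-97) - 1*38237 = 37/(-99 + 2*(-97)) - 1*38237 = 37/(-99 - 194) - 38237 = 37/(-293) - 38237 = 37*(-1/293) - 38237 = -37/293 - 38237 = -11203478/293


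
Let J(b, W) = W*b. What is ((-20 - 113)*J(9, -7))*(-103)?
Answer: -863037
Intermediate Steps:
((-20 - 113)*J(9, -7))*(-103) = ((-20 - 113)*(-7*9))*(-103) = -133*(-63)*(-103) = 8379*(-103) = -863037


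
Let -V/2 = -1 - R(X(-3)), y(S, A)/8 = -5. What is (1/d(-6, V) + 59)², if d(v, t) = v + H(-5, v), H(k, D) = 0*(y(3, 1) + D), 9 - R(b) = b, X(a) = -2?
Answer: 124609/36 ≈ 3461.4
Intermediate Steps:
y(S, A) = -40 (y(S, A) = 8*(-5) = -40)
R(b) = 9 - b
H(k, D) = 0 (H(k, D) = 0*(-40 + D) = 0)
V = 24 (V = -2*(-1 - (9 - 1*(-2))) = -2*(-1 - (9 + 2)) = -2*(-1 - 1*11) = -2*(-1 - 11) = -2*(-12) = 24)
d(v, t) = v (d(v, t) = v + 0 = v)
(1/d(-6, V) + 59)² = (1/(-6) + 59)² = (-⅙ + 59)² = (353/6)² = 124609/36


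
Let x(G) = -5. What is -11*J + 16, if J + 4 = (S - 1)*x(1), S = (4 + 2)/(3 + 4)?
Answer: 365/7 ≈ 52.143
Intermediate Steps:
S = 6/7 ≈ 0.85714
J = -23/7 (J = -4 + (6/7 - 1)*(-5) = -4 - ⅐*(-5) = -4 + 5/7 = -23/7 ≈ -3.2857)
-11*J + 16 = -11*(-23/7) + 16 = 253/7 + 16 = 365/7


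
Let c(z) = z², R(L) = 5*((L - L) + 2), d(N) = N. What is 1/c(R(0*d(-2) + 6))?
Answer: 1/100 ≈ 0.010000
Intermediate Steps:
R(L) = 10 (R(L) = 5*(0 + 2) = 5*2 = 10)
1/c(R(0*d(-2) + 6)) = 1/(10²) = 1/100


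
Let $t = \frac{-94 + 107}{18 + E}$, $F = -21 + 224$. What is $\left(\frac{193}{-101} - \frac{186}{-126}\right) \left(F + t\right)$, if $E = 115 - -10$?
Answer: $- \frac{2059748}{23331} \approx -88.284$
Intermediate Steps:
$F = 203$
$E = 125$ ($E = 115 + 10 = 125$)
$t = \frac{1}{11}$ ($t = \frac{-94 + 107}{18 + 125} = \frac{13}{143} = 13 \cdot \frac{1}{143} = \frac{1}{11} \approx 0.090909$)
$\left(\frac{193}{-101} - \frac{186}{-126}\right) \left(F + t\right) = \left(\frac{193}{-101} - \frac{186}{-126}\right) \left(203 + \frac{1}{11}\right) = \left(193 \left(- \frac{1}{101}\right) - - \frac{31}{21}\right) \frac{2234}{11} = \left(- \frac{193}{101} + \frac{31}{21}\right) \frac{2234}{11} = \left(- \frac{922}{2121}\right) \frac{2234}{11} = - \frac{2059748}{23331}$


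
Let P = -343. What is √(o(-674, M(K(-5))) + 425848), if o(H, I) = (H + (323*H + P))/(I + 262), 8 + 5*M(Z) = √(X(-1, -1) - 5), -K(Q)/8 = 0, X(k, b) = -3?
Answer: √2*√((553360501 + 851696*I*√2)/(651 + I*√2))/2 ≈ 651.93 + 0.0013994*I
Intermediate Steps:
K(Q) = 0 (K(Q) = -8*0 = 0)
M(Z) = -8/5 + 2*I*√2/5 (M(Z) = -8/5 + √(-3 - 5)/5 = -8/5 + √(-8)/5 = -8/5 + (2*I*√2)/5 = -8/5 + 2*I*√2/5)
o(H, I) = (-343 + 324*H)/(262 + I) (o(H, I) = (H + (323*H - 343))/(I + 262) = (H + (-343 + 323*H))/(262 + I) = (-343 + 324*H)/(262 + I))
√(o(-674, M(K(-5))) + 425848) = √((-343 + 324*(-674))/(262 + (-8/5 + 2*I*√2/5)) + 425848) = √((-343 - 218376)/(1302/5 + 2*I*√2/5) + 425848) = √(-218719/(1302/5 + 2*I*√2/5) + 425848) = √(425848 - 218719/(1302/5 + 2*I*√2/5))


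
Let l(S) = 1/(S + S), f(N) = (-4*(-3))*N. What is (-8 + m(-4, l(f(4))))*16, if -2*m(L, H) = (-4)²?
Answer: -256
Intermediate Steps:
f(N) = 12*N
l(S) = 1/(2*S)
m(L, H) = -8 (m(L, H) = -½*(-4)² = -½*16 = -8)
(-8 + m(-4, l(f(4))))*16 = (-8 - 8)*16 = -16*16 = -256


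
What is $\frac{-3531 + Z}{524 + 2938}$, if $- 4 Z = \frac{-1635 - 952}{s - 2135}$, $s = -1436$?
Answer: $- \frac{50439391}{49451208} \approx -1.02$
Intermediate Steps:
$Z = - \frac{2587}{14284}$ ($Z = - \frac{\left(-1635 - 952\right) \frac{1}{-1436 - 2135}}{4} = - \frac{\left(-1635 - 952\right) \frac{1}{-3571}}{4} = - \frac{\left(-2587\right) \left(- \frac{1}{3571}\right)}{4} = \left(- \frac{1}{4}\right) \frac{2587}{3571} = - \frac{2587}{14284} \approx -0.18111$)
$\frac{-3531 + Z}{524 + 2938} = \frac{-3531 - \frac{2587}{14284}}{524 + 2938} = - \frac{50439391}{14284 \cdot 3462} = \left(- \frac{50439391}{14284}\right) \frac{1}{3462} = - \frac{50439391}{49451208}$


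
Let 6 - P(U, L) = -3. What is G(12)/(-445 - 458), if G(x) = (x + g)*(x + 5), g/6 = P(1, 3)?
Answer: -374/301 ≈ -1.2425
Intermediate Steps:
P(U, L) = 9 (P(U, L) = 6 - 1*(-3) = 6 + 3 = 9)
g = 54 (g = 6*9 = 54)
G(x) = (5 + x)*(54 + x) (G(x) = (x + 54)*(x + 5) = (54 + x)*(5 + x) = (5 + x)*(54 + x))
G(12)/(-445 - 458) = (270 + 12² + 59*12)/(-445 - 458) = (270 + 144 + 708)/(-903) = 1122*(-1/903) = -374/301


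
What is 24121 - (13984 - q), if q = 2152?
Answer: 12289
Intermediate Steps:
24121 - (13984 - q) = 24121 - (13984 - 1*2152) = 24121 - (13984 - 2152) = 24121 - 1*11832 = 24121 - 11832 = 12289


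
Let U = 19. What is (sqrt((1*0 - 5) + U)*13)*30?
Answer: 390*sqrt(14) ≈ 1459.2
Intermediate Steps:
(sqrt((1*0 - 5) + U)*13)*30 = (sqrt((1*0 - 5) + 19)*13)*30 = (sqrt((0 - 5) + 19)*13)*30 = (sqrt(-5 + 19)*13)*30 = (sqrt(14)*13)*30 = (13*sqrt(14))*30 = 390*sqrt(14)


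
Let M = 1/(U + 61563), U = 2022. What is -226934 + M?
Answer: -14429598389/63585 ≈ -2.2693e+5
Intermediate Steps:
M = 1/63585 (M = 1/(2022 + 61563) = 1/63585 ≈ 1.5727e-5)
-226934 + M = -226934 + 1/63585 = -14429598389/63585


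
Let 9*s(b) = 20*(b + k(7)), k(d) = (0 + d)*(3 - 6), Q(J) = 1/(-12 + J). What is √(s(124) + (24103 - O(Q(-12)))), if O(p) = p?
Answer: √3503798/12 ≈ 155.99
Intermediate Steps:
k(d) = -3*d (k(d) = d*(-3) = -3*d)
s(b) = -140/3 + 20*b/9 (s(b) = (20*(b - 3*7))/9 = (20*(b - 21))/9 = (20*(-21 + b))/9 = (-420 + 20*b)/9 = -140/3 + 20*b/9)
√(s(124) + (24103 - O(Q(-12)))) = √((-140/3 + (20/9)*124) + (24103 - 1/(-12 - 12))) = √((-140/3 + 2480/9) + (24103 - 1/(-24))) = √(2060/9 + (24103 - 1*(-1/24))) = √(2060/9 + (24103 + 1/24)) = √(2060/9 + 578473/24) = √(1751899/72) = √3503798/12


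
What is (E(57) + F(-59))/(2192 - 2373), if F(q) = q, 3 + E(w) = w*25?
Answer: -1363/181 ≈ -7.5304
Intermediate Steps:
E(w) = -3 + 25*w (E(w) = -3 + w*25 = -3 + 25*w)
(E(57) + F(-59))/(2192 - 2373) = ((-3 + 25*57) - 59)/(2192 - 2373) = ((-3 + 1425) - 59)/(-181) = (1422 - 59)*(-1/181) = 1363*(-1/181) = -1363/181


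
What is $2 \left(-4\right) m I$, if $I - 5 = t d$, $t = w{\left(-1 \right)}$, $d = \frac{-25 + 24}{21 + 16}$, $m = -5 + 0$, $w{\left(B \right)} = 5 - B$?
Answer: $\frac{7160}{37} \approx 193.51$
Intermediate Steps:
$m = -5$
$d = - \frac{1}{37} \approx -0.027027$
$t = 6$ ($t = 5 - -1 = 5 + 1 = 6$)
$I = \frac{179}{37}$ ($I = 5 + 6 \left(- \frac{1}{37}\right) = 5 - \frac{6}{37} = \frac{179}{37} \approx 4.8378$)
$2 \left(-4\right) m I = 2 \left(-4\right) \left(-5\right) \frac{179}{37} = \left(-8\right) \left(-5\right) \frac{179}{37} = 40 \cdot \frac{179}{37} = \frac{7160}{37}$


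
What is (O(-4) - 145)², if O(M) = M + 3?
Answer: 21316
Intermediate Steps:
O(M) = 3 + M
(O(-4) - 145)² = ((3 - 4) - 145)² = (-1 - 145)² = (-146)² = 21316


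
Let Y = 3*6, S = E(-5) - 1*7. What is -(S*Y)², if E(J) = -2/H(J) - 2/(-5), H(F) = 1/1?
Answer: -599076/25 ≈ -23963.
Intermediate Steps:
H(F) = 1
E(J) = -8/5 (E(J) = -2/1 - 2/(-5) = -2*1 - 2*(-⅕) = -2 + ⅖ = -8/5)
S = -43/5 (S = -8/5 - 1*7 = -8/5 - 7 = -43/5 ≈ -8.6000)
Y = 18
-(S*Y)² = -(-43/5*18)² = -(-774/5)² = -1*599076/25 = -599076/25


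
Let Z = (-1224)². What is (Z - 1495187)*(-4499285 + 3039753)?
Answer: -4362541148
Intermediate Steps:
Z = 1498176
(Z - 1495187)*(-4499285 + 3039753) = (1498176 - 1495187)*(-4499285 + 3039753) = 2989*(-1459532) = -4362541148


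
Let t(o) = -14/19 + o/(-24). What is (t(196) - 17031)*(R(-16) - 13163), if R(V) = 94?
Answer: 25387172881/114 ≈ 2.2269e+8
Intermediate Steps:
t(o) = -14/19 - o/24 (t(o) = -14*1/19 + o*(-1/24) = -14/19 - o/24)
(t(196) - 17031)*(R(-16) - 13163) = ((-14/19 - 1/24*196) - 17031)*(94 - 13163) = ((-14/19 - 49/6) - 17031)*(-13069) = (-1015/114 - 17031)*(-13069) = -1942549/114*(-13069) = 25387172881/114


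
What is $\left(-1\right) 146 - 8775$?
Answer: $-8921$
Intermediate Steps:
$\left(-1\right) 146 - 8775 = -146 - 8775 = -8921$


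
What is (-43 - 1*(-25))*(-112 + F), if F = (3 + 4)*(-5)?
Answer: 2646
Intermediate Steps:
F = -35 (F = 7*(-5) = -35)
(-43 - 1*(-25))*(-112 + F) = (-43 - 1*(-25))*(-112 - 35) = (-43 + 25)*(-147) = -18*(-147) = 2646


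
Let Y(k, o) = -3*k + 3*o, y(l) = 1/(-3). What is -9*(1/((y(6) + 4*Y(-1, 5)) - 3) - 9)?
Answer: 16659/206 ≈ 80.869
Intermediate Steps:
y(l) = -1/3
-9*(1/((y(6) + 4*Y(-1, 5)) - 3) - 9) = -9*(1/((-1/3 + 4*(-3*(-1) + 3*5)) - 3) - 9) = -9*(1/((-1/3 + 4*(3 + 15)) - 3) - 9) = -9*(1/((-1/3 + 4*18) - 3) - 9) = -9*(1/((-1/3 + 72) - 3) - 9) = -9*(1/(215/3 - 3) - 9) = -9*(1/(206/3) - 9) = -9*(3/206 - 9) = -9*(-1851/206) = 16659/206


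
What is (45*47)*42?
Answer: 88830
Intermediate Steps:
(45*47)*42 = 2115*42 = 88830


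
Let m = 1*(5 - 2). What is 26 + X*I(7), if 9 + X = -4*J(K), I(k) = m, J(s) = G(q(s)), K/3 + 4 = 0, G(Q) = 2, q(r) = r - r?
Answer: -25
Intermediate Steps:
q(r) = 0
K = -12 (K = -12 + 3*0 = -12 + 0 = -12)
J(s) = 2
m = 3 (m = 1*3 = 3)
I(k) = 3
X = -17 (X = -9 - 4*2 = -9 - 8 = -17)
26 + X*I(7) = 26 - 17*3 = 26 - 51 = -25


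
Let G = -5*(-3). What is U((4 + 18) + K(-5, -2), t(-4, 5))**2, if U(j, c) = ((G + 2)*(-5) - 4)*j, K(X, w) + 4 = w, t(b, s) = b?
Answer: 2027776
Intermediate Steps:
G = 15
K(X, w) = -4 + w
U(j, c) = -89*j (U(j, c) = ((15 + 2)*(-5) - 4)*j = (17*(-5) - 4)*j = (-85 - 4)*j = -89*j)
U((4 + 18) + K(-5, -2), t(-4, 5))**2 = (-89*((4 + 18) + (-4 - 2)))**2 = (-89*(22 - 6))**2 = (-89*16)**2 = (-1424)**2 = 2027776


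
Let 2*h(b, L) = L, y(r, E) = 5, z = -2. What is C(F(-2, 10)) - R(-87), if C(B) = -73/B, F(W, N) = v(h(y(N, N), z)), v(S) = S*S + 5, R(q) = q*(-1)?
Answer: -595/6 ≈ -99.167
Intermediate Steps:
R(q) = -q
h(b, L) = L/2
v(S) = 5 + S² (v(S) = S² + 5 = 5 + S²)
F(W, N) = 6 (F(W, N) = 5 + ((½)*(-2))² = 5 + (-1)² = 5 + 1 = 6)
C(F(-2, 10)) - R(-87) = -73/6 - (-1)*(-87) = -73*⅙ - 1*87 = -73/6 - 87 = -595/6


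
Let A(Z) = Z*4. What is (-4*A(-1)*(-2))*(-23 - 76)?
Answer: 3168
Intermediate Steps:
A(Z) = 4*Z
(-4*A(-1)*(-2))*(-23 - 76) = (-16*(-1)*(-2))*(-23 - 76) = (-4*(-4)*(-2))*(-99) = (16*(-2))*(-99) = -32*(-99) = 3168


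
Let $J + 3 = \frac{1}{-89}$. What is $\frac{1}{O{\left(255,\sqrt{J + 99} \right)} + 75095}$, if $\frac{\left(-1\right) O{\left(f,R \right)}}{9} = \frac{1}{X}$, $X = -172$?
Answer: $\frac{172}{12916349} \approx 1.3316 \cdot 10^{-5}$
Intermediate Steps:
$J = - \frac{268}{89}$ ($J = -3 + \frac{1}{-89} = -3 - \frac{1}{89} = - \frac{268}{89} \approx -3.0112$)
$O{\left(f,R \right)} = \frac{9}{172}$ ($O{\left(f,R \right)} = - \frac{9}{-172} = \left(-9\right) \left(- \frac{1}{172}\right) = \frac{9}{172}$)
$\frac{1}{O{\left(255,\sqrt{J + 99} \right)} + 75095} = \frac{1}{\frac{9}{172} + 75095} = \frac{1}{\frac{12916349}{172}} = \frac{172}{12916349}$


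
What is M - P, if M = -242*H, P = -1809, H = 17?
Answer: -2305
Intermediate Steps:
M = -4114 (M = -242*17 = -4114)
M - P = -4114 - 1*(-1809) = -4114 + 1809 = -2305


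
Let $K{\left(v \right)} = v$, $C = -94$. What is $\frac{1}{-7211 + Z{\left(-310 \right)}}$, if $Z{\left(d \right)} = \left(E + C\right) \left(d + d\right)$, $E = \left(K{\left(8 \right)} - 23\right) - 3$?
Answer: $\frac{1}{62229} \approx 1.607 \cdot 10^{-5}$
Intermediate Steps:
$E = -18$ ($E = \left(8 - 23\right) - 3 = -15 - 3 = -18$)
$Z{\left(d \right)} = - 224 d$ ($Z{\left(d \right)} = \left(-18 - 94\right) \left(d + d\right) = - 112 \cdot 2 d = - 224 d$)
$\frac{1}{-7211 + Z{\left(-310 \right)}} = \frac{1}{-7211 - -69440} = \frac{1}{-7211 + 69440} = \frac{1}{62229}$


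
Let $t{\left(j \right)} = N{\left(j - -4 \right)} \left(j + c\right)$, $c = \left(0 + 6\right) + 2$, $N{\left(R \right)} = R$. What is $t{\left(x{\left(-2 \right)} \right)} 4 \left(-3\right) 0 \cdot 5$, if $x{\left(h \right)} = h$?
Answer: $0$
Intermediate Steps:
$c = 8$ ($c = 6 + 2 = 8$)
$t{\left(j \right)} = \left(4 + j\right) \left(8 + j\right)$ ($t{\left(j \right)} = \left(j - -4\right) \left(j + 8\right) = \left(j + 4\right) \left(8 + j\right) = \left(4 + j\right) \left(8 + j\right)$)
$t{\left(x{\left(-2 \right)} \right)} 4 \left(-3\right) 0 \cdot 5 = \left(4 - 2\right) \left(8 - 2\right) 4 \left(-3\right) 0 \cdot 5 = 2 \cdot 6 \cdot 4 \cdot 0 \cdot 5 = 12 \cdot 4 \cdot 0 = 48 \cdot 0 = 0$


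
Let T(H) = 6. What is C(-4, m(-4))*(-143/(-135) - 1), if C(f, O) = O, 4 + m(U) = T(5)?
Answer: 16/135 ≈ 0.11852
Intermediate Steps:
m(U) = 2 (m(U) = -4 + 6 = 2)
C(-4, m(-4))*(-143/(-135) - 1) = 2*(-143/(-135) - 1) = 2*(-143*(-1/135) - 1) = 2*(143/135 - 1) = 2*(8/135) = 16/135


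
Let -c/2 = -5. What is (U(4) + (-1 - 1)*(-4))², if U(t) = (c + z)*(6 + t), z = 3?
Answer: 19044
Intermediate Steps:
c = 10 (c = -2*(-5) = 10)
U(t) = 78 + 13*t (U(t) = (10 + 3)*(6 + t) = 13*(6 + t) = 78 + 13*t)
(U(4) + (-1 - 1)*(-4))² = ((78 + 13*4) + (-1 - 1)*(-4))² = ((78 + 52) - 2*(-4))² = (130 + 8)² = 138² = 19044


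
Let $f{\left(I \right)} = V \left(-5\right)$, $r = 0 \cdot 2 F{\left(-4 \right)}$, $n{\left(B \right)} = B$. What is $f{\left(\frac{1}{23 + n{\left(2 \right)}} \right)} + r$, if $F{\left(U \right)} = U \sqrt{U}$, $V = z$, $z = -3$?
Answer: $15$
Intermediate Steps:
$V = -3$
$F{\left(U \right)} = U^{\frac{3}{2}}$
$r = 0$ ($r = 0 \cdot 2 \left(-4\right)^{\frac{3}{2}} = 0 \left(- 8 i\right) = 0$)
$f{\left(I \right)} = 15$ ($f{\left(I \right)} = \left(-3\right) \left(-5\right) = 15$)
$f{\left(\frac{1}{23 + n{\left(2 \right)}} \right)} + r = 15 + 0 = 15$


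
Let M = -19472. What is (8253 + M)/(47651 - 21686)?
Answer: -11219/25965 ≈ -0.43208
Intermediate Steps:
(8253 + M)/(47651 - 21686) = (8253 - 19472)/(47651 - 21686) = -11219/25965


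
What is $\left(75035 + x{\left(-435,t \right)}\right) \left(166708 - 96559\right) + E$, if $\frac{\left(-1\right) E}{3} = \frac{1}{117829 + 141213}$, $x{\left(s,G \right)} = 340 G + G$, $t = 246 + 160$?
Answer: $\frac{3879277945375095}{259042} \approx 1.4975 \cdot 10^{10}$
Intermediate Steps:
$t = 406$
$x{\left(s,G \right)} = 341 G$
$E = - \frac{3}{259042}$ ($E = - \frac{3}{117829 + 141213} = - \frac{3}{259042} \approx -1.1581 \cdot 10^{-5}$)
$\left(75035 + x{\left(-435,t \right)}\right) \left(166708 - 96559\right) + E = \left(75035 + 341 \cdot 406\right) \left(166708 - 96559\right) - \frac{3}{259042} = \left(75035 + 138446\right) 70149 - \frac{3}{259042} = 213481 \cdot 70149 - \frac{3}{259042} = 14975478669 - \frac{3}{259042} = \frac{3879277945375095}{259042}$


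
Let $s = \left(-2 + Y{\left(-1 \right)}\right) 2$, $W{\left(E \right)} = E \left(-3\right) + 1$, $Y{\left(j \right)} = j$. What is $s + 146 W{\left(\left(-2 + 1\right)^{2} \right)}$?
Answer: $-298$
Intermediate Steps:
$W{\left(E \right)} = 1 - 3 E$ ($W{\left(E \right)} = - 3 E + 1 = 1 - 3 E$)
$s = -6$ ($s = \left(-2 - 1\right) 2 = \left(-3\right) 2 = -6$)
$s + 146 W{\left(\left(-2 + 1\right)^{2} \right)} = -6 + 146 \left(1 - 3 \left(-2 + 1\right)^{2}\right) = -6 + 146 \left(1 - 3 \left(-1\right)^{2}\right) = -6 + 146 \left(1 - 3\right) = -6 + 146 \left(-2\right) = -6 - 292 = -298$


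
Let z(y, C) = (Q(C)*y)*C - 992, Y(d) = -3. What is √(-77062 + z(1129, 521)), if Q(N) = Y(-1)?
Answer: I*√1842681 ≈ 1357.5*I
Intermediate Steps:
Q(N) = -3
z(y, C) = -992 - 3*C*y (z(y, C) = (-3*y)*C - 992 = -3*C*y - 992 = -992 - 3*C*y)
√(-77062 + z(1129, 521)) = √(-77062 + (-992 - 3*521*1129)) = √(-77062 + (-992 - 1764627)) = √(-77062 - 1765619) = √(-1842681) = I*√1842681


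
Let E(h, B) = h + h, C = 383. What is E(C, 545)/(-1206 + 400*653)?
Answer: 383/129997 ≈ 0.0029462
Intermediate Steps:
E(h, B) = 2*h
E(C, 545)/(-1206 + 400*653) = (2*383)/(-1206 + 400*653) = 766/(-1206 + 261200) = 766/259994 = 766*(1/259994) = 383/129997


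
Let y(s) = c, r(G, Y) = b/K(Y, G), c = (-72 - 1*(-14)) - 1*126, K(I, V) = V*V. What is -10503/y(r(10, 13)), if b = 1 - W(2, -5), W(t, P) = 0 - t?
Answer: 10503/184 ≈ 57.082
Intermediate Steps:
K(I, V) = V**2
W(t, P) = -t
b = 3 (b = 1 - (-1)*2 = 1 - 1*(-2) = 1 + 2 = 3)
c = -184 (c = (-72 + 14) - 126 = -58 - 126 = -184)
r(G, Y) = 3/G**2 (r(G, Y) = 3/(G**2) = 3/G**2)
y(s) = -184
-10503/y(r(10, 13)) = -10503/(-184) = -10503*(-1/184) = 10503/184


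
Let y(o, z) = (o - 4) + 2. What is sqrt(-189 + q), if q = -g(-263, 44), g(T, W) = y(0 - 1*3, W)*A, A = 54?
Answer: 9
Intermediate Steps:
y(o, z) = -2 + o (y(o, z) = (-4 + o) + 2 = -2 + o)
g(T, W) = -270 (g(T, W) = (-2 + (0 - 1*3))*54 = (-2 + (0 - 3))*54 = (-2 - 3)*54 = -5*54 = -270)
q = 270 (q = -1*(-270) = 270)
sqrt(-189 + q) = sqrt(-189 + 270) = sqrt(81) = 9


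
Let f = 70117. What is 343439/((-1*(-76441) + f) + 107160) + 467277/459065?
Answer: 276217410421/116473053670 ≈ 2.3715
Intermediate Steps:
343439/((-1*(-76441) + f) + 107160) + 467277/459065 = 343439/((-1*(-76441) + 70117) + 107160) + 467277/459065 = 343439/((76441 + 70117) + 107160) + 467277*(1/459065) = 343439/(146558 + 107160) + 467277/459065 = 343439/253718 + 467277/459065 = 276217410421/116473053670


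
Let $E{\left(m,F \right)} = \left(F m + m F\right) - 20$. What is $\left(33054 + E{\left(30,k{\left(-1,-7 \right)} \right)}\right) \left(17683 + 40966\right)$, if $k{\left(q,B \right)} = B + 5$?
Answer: $1930373186$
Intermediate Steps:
$k{\left(q,B \right)} = 5 + B$
$E{\left(m,F \right)} = -20 + 2 F m$ ($E{\left(m,F \right)} = \left(F m + F m\right) - 20 = 2 F m - 20 = -20 + 2 F m$)
$\left(33054 + E{\left(30,k{\left(-1,-7 \right)} \right)}\right) \left(17683 + 40966\right) = \left(33054 + \left(-20 + 2 \left(5 - 7\right) 30\right)\right) \left(17683 + 40966\right) = \left(33054 + \left(-20 + 2 \left(-2\right) 30\right)\right) 58649 = \left(33054 - 140\right) 58649 = 32914 \cdot 58649 = 1930373186$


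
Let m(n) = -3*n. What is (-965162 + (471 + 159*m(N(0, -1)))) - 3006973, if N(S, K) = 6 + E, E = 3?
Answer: -3975957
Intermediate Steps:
N(S, K) = 9 (N(S, K) = 6 + 3 = 9)
(-965162 + (471 + 159*m(N(0, -1)))) - 3006973 = (-965162 + (471 + 159*(-3*9))) - 3006973 = (-965162 + (471 + 159*(-27))) - 3006973 = (-965162 + (471 - 4293)) - 3006973 = (-965162 - 3822) - 3006973 = -968984 - 3006973 = -3975957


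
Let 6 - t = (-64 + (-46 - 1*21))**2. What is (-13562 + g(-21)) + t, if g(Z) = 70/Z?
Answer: -92161/3 ≈ -30720.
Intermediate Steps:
t = -17155 (t = 6 - (-64 + (-46 - 1*21))**2 = 6 - (-64 + (-46 - 21))**2 = 6 - (-64 - 67)**2 = 6 - 1*(-131)**2 = 6 - 1*17161 = 6 - 17161 = -17155)
(-13562 + g(-21)) + t = (-13562 + 70/(-21)) - 17155 = (-13562 + 70*(-1/21)) - 17155 = (-13562 - 10/3) - 17155 = -40696/3 - 17155 = -92161/3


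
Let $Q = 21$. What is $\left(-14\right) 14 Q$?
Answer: $-4116$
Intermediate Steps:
$\left(-14\right) 14 Q = \left(-14\right) 14 \cdot 21 = \left(-196\right) 21 = -4116$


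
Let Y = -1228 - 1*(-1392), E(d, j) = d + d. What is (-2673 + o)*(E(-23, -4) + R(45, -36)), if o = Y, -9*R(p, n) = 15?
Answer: 358787/3 ≈ 1.1960e+5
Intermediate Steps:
R(p, n) = -5/3 (R(p, n) = -⅑*15 = -5/3)
E(d, j) = 2*d
Y = 164 (Y = -1228 + 1392 = 164)
o = 164
(-2673 + o)*(E(-23, -4) + R(45, -36)) = (-2673 + 164)*(2*(-23) - 5/3) = -2509*(-46 - 5/3) = -2509*(-143/3) = 358787/3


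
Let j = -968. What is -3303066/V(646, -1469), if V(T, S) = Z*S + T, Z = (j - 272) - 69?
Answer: -64766/37717 ≈ -1.7172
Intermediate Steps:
Z = -1309 (Z = (-968 - 272) - 69 = -1240 - 69 = -1309)
V(T, S) = T - 1309*S (V(T, S) = -1309*S + T = T - 1309*S)
-3303066/V(646, -1469) = -3303066/(646 - 1309*(-1469)) = -3303066/(646 + 1922921) = -3303066/1923567 = -3303066*1/1923567 = -64766/37717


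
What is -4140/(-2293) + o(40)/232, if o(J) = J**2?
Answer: 578660/66497 ≈ 8.7020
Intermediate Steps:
-4140/(-2293) + o(40)/232 = -4140/(-2293) + 40**2/232 = -4140*(-1/2293) + 1600*(1/232) = 4140/2293 + 200/29 = 578660/66497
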